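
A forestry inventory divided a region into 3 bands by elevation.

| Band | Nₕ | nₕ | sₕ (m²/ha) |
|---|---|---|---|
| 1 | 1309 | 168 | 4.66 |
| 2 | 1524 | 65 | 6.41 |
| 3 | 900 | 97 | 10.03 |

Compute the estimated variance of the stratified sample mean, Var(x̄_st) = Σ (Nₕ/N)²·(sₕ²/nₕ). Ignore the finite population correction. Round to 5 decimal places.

N = 3733; Wₕ = Nₕ/N.
band 1: (1309/3733)²·4.66²/168 = 0.01589373
band 2: (1524/3733)²·6.41²/65 = 0.10535537
band 3: (900/3733)²·10.03²/97 = 0.06028360
Sum = 0.18153270 → 0.18153.

0.18153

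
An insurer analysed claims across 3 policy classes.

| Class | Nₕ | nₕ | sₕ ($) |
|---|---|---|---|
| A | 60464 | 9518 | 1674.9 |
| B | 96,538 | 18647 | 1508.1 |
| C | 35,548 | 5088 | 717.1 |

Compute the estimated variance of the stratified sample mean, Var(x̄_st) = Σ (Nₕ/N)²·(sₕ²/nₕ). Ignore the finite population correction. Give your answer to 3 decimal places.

N = 192550; Wₕ = Nₕ/N.
class A: (60464/192550)²·1674.9²/9518 = 29.062888
class B: (96538/192550)²·1508.1²/18647 = 30.659203
class C: (35548/192550)²·717.1²/5088 = 3.444734
Sum = 63.166824 → 63.167.

63.167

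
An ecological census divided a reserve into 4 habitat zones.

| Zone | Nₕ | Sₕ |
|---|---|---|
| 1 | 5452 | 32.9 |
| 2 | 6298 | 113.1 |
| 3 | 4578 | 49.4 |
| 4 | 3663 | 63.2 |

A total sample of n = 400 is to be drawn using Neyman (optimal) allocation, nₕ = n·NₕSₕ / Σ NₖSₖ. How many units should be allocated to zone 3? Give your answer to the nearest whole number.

67

1: NₕSₕ = 5452·32.9 = 179370.8
2: NₕSₕ = 6298·113.1 = 712303.8
3: NₕSₕ = 4578·49.4 = 226153.2
4: NₕSₕ = 3663·63.2 = 231501.6
Σ NₕSₕ = 1349329.4.
n_3 = 400·226153.2/1349329.4 = 67.042... → 67.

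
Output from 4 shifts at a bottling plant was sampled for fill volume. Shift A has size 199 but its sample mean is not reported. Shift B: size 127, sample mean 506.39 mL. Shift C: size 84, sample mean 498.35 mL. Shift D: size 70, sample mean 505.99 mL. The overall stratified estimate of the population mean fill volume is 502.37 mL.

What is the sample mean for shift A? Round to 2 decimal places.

500.23

N = 199 + 127 + 84 + 70 = 480.
Overall total = μ·N = 502.37·480 = 241137.6.
Subtract the known strata: 127·506.39 + 84·498.35 + 70·505.99 = 141592.23.
Remaining total for shift A: 241137.6 − 141592.23 = 99545.37.
Divide by its size: 99545.37 / 199 = 500.2280... → 500.23.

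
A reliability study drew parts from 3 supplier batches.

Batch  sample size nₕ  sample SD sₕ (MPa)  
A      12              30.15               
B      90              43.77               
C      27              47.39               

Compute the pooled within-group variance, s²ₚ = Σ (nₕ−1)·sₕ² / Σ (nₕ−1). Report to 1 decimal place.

1896.0

A: (12−1)·30.15² = 11·909.0225 = 9999.2475
B: (90−1)·43.77² = 89·1915.8129 = 170507.3481
C: (27−1)·47.39² = 26·2245.8121 = 58391.1146
Numerator = 238897.7102; denominator = Σ(nₕ−1) = 126.
s²ₚ = 238897.7102/126 = 1896.014... → 1896.0.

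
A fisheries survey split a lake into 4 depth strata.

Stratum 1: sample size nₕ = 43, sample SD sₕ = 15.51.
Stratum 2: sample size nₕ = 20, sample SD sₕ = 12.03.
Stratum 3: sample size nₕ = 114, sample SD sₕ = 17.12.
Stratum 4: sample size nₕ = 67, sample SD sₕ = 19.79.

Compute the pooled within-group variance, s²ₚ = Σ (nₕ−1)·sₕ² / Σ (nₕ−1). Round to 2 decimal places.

299.26

1: (43−1)·15.51² = 42·240.5601 = 10103.5242
2: (20−1)·12.03² = 19·144.7209 = 2749.6971
3: (114−1)·17.12² = 113·293.0944 = 33119.6672
4: (67−1)·19.79² = 66·391.6441 = 25848.5106
Numerator = 71821.3991; denominator = Σ(nₕ−1) = 240.
s²ₚ = 71821.3991/240 = 299.2558... → 299.26.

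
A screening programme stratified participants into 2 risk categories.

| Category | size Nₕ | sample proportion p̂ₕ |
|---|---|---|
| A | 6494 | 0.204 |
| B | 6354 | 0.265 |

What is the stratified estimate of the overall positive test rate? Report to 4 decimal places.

Wₕ = Nₕ/N with N = 12848: 0.5054, 0.4946.
p̂_st = 0.5054·0.204 + 0.4946·0.265 ≈ 0.234168... → 0.2342.

0.2342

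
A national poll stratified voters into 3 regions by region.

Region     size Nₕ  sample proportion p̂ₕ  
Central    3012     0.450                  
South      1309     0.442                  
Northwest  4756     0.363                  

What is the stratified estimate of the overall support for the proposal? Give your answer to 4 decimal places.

N = 3012 + 1309 + 4756 = 9077.
Overall proportion = Σ (Nₕ/N)·p̂ₕ.
Σ Nₕp̂ₕ = 1355.4 + 578.578 + 1726.428 = 3660.406.
3660.406 / 9077 = 0.403262... → 0.4033.

0.4033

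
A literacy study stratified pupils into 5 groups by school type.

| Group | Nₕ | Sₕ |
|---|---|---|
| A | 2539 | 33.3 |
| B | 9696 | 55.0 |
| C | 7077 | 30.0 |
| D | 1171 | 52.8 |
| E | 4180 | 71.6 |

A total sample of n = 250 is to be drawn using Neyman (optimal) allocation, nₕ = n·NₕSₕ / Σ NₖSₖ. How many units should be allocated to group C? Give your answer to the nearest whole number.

45

A: NₕSₕ = 2539·33.3 = 84548.7
B: NₕSₕ = 9696·55.0 = 533280
C: NₕSₕ = 7077·30.0 = 212310
D: NₕSₕ = 1171·52.8 = 61828.8
E: NₕSₕ = 4180·71.6 = 299288
Σ NₕSₕ = 1191255.5.
n_C = 250·212310/1191255.5 = 44.556... → 45.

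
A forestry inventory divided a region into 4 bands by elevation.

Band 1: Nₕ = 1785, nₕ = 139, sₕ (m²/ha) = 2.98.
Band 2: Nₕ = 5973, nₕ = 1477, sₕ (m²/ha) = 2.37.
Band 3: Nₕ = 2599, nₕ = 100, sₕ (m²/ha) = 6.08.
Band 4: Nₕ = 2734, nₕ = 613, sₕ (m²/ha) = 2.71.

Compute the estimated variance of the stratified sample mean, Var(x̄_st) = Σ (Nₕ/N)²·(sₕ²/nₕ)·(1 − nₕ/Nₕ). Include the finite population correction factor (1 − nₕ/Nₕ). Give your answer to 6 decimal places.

0.016106

N = 13091; Wₕ = Nₕ/N.
band 1: (1785/13091)²·2.98²/139·(1 − 139/1785) = 0.001095318
band 2: (5973/13091)²·2.37²/1477·(1 − 1477/5973) = 0.000595922
band 3: (2599/13091)²·6.08²/100·(1 − 100/2599) = 0.014009868
band 4: (2734/13091)²·2.71²/613·(1 − 613/2734) = 0.000405389
Sum = 0.016106497 → 0.016106.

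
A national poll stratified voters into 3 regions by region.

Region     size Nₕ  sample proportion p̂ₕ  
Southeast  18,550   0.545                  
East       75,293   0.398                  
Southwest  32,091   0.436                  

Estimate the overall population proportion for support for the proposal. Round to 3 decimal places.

Wₕ = Nₕ/N with N = 125934: 0.1473, 0.5979, 0.2548.
p̂_st = 0.1473·0.545 + 0.5979·0.398 + 0.2548·0.436 ≈ 0.42934... → 0.429.

0.429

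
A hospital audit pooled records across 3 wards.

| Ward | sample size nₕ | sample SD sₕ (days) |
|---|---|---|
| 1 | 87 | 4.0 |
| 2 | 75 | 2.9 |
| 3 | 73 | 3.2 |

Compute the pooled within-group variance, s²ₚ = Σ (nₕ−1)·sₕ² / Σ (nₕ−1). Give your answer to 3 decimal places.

11.791

Degrees of freedom: 86 + 74 + 72 = 232.
Σ(nₕ−1)sₕ² = 86·16 + 74·8.41 + 72·10.24 = 2735.62.
s²ₚ = 2735.62 / 232 = 11.79147... → 11.791.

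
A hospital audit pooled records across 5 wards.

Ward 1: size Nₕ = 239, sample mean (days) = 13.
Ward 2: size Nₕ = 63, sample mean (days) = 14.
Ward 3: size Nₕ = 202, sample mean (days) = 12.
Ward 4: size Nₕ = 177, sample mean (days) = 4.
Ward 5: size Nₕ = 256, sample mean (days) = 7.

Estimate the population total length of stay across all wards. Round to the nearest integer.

1: 239·13 = 3107
2: 63·14 = 882
3: 202·12 = 2424
4: 177·4 = 708
5: 256·7 = 1792
τ̂ = Σ Nₕx̄ₕ = 8913.

8913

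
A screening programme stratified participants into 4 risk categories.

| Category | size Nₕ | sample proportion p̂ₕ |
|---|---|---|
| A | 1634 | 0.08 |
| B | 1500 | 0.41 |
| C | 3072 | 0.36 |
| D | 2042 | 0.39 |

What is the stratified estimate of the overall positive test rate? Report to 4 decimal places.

0.3210

Wₕ = Nₕ/N with N = 8248: 0.1981, 0.1819, 0.3725, 0.2476.
p̂_st = 0.1981·0.08 + 0.1819·0.41 + 0.3725·0.36 + 0.2476·0.39 ≈ 0.321050... → 0.3210.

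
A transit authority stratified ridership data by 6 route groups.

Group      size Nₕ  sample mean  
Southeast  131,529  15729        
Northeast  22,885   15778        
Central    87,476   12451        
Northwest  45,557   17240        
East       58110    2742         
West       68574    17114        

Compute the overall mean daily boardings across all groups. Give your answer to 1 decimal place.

N = 131529 + 22885 + 87476 + 45557 + 58110 + 68574 = 414131.
The stratified mean weights each stratum mean by its population share Nₕ/N.
Σ Nₕx̄ₕ = 131529·15729 + 22885·15778 + 87476·12451 + 45557·17240 + 58110·2742 + 68574·17114 = 2068819641 + 361079530 + 1089163676 + 785402680 + 159337620 + 1173575436 = 5637378583.
Divide by N: 5637378583 / 414131 = 13612.549... → 13612.5.

13612.5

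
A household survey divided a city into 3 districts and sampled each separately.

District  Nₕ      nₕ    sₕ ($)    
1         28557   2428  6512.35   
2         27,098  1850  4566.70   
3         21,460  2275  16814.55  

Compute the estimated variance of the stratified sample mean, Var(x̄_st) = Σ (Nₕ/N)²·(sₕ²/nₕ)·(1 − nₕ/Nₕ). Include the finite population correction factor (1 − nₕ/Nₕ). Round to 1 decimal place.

N = 77115. Term for each stratum: Wₕ²sₕ²/nₕ·(1−nₕ/Nₕ).
Var(x̄_st) = 2191.7168 + 1296.9395 + 8604.0493 = 12092.7056 → 12092.7.

12092.7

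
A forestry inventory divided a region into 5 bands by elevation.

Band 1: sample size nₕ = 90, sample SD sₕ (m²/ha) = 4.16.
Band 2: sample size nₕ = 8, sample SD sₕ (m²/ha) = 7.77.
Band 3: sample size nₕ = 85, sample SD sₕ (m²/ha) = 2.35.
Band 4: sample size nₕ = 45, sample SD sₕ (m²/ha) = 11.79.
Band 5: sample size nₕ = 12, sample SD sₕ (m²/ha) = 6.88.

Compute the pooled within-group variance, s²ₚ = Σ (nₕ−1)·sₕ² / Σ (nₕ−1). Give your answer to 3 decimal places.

38.568

1: (90−1)·4.16² = 89·17.3056 = 1540.1984
2: (8−1)·7.77² = 7·60.3729 = 422.6103
3: (85−1)·2.35² = 84·5.5225 = 463.89
4: (45−1)·11.79² = 44·139.0041 = 6116.1804
5: (12−1)·6.88² = 11·47.3344 = 520.6784
Numerator = 9063.5575; denominator = Σ(nₕ−1) = 235.
s²ₚ = 9063.5575/235 = 38.56833... → 38.568.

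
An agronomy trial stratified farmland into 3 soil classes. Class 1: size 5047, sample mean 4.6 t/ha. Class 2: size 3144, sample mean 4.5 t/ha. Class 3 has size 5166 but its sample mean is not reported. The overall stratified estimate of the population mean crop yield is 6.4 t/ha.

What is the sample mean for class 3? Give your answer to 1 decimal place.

Σ Nₕx̄ₕ = N·μ, so 5166·x̄_3 = 13357·6.4 − (5047·4.6 + 3144·4.5).
= 85484.8 − 37364.2 = 48120.6.
x̄_3 = 48120.6 / 5166 = 9.315... → 9.3.

9.3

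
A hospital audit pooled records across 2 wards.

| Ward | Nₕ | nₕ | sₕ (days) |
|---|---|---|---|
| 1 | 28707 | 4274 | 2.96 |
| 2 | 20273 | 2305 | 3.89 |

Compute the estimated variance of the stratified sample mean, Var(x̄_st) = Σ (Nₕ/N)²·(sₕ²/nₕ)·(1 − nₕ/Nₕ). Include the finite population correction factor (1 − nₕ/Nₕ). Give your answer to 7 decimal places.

0.0015961

N = 48980. Term for each stratum: Wₕ²sₕ²/nₕ·(1−nₕ/Nₕ).
Var(x̄_st) = 0.0005993437 + 0.0009968010 = 0.0015961447 → 0.0015961.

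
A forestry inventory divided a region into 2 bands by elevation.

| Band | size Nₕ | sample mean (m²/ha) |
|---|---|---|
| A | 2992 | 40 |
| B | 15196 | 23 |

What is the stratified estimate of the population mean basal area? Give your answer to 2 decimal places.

N = 18188; weights Wₕ = Nₕ/N = (0.1645, 0.8355).
x̄_st = Σ Wₕ·x̄ₕ = 0.1645·40 + 0.8355·23 ≈ 25.7966...
→ 25.80.

25.80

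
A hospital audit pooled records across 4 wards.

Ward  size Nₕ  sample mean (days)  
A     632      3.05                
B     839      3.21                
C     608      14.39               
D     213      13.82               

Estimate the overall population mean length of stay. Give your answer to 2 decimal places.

7.12

N = 2292; weights Wₕ = Nₕ/N = (0.2757, 0.3661, 0.2653, 0.0929).
x̄_st = Σ Wₕ·x̄ₕ = 0.2757·3.05 + 0.3661·3.21 + 0.2653·14.39 + 0.0929·13.82 ≈ 7.1176...
→ 7.12.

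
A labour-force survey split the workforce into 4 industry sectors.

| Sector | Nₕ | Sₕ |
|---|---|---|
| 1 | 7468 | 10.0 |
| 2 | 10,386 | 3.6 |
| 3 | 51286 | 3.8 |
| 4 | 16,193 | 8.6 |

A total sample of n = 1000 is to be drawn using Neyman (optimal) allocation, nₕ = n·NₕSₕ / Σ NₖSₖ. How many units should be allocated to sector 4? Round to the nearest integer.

Σ NₕSₕ = 7468·10.0 + 10386·3.6 + 51286·3.8 + 16193·8.6 = 446216.2.
Share for 4: 139259.8/446216.2 = 0.31209.
n_4 = 1000 × 0.31209 = 312.090... → 312.

312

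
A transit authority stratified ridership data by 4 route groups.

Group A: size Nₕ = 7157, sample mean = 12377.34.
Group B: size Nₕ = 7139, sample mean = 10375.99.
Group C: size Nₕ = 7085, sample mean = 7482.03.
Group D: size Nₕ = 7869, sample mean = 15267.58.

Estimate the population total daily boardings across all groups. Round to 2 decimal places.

A: 7157·12377.34 = 88584622.38
B: 7139·10375.99 = 74074192.61
C: 7085·7482.03 = 53010182.55
D: 7869·15267.58 = 120140587.02
τ̂ = Σ Nₕx̄ₕ = 335809584.56.

335809584.56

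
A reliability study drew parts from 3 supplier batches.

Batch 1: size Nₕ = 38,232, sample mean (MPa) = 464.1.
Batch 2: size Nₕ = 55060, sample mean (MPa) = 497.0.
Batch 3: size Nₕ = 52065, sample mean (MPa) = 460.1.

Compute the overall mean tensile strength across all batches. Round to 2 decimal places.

475.13

N = 38232 + 55060 + 52065 = 145357.
Overall mean = Σ (Nₕ/N)·x̄ₕ — weight by population share, not a simple average.
Σ Nₕx̄ₕ = 38232·464.1 + 55060·497.0 + 52065·460.1 = 17743471.2 + 27364820 + 23955106.5 = 69063397.7.
Divide by N: 69063397.7 / 145357 = 475.1295... → 475.13.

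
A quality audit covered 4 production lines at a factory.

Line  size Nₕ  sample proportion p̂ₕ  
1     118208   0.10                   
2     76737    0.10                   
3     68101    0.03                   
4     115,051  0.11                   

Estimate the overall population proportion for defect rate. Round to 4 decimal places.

0.0904

Wₕ = Nₕ/N with N = 378097: 0.3126, 0.2030, 0.1801, 0.3043.
p̂_st = 0.3126·0.10 + 0.2030·0.10 + 0.1801·0.03 + 0.3043·0.11 ≈ 0.090435... → 0.0904.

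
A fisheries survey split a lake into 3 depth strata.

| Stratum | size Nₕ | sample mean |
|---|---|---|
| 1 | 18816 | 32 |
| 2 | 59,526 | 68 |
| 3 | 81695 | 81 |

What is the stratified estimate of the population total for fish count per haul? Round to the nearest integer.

Estimate total by summing Nₕ·x̄ₕ over strata.
18816·32 + 59526·68 + 81695·81 = 602112 + 4047768 + 6617295 = 11267175.

11267175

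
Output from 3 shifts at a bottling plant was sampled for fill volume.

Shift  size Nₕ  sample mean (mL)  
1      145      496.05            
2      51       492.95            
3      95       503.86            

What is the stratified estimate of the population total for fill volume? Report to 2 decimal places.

1: 145·496.05 = 71927.25
2: 51·492.95 = 25140.45
3: 95·503.86 = 47866.7
τ̂ = Σ Nₕx̄ₕ = 144934.40.

144934.40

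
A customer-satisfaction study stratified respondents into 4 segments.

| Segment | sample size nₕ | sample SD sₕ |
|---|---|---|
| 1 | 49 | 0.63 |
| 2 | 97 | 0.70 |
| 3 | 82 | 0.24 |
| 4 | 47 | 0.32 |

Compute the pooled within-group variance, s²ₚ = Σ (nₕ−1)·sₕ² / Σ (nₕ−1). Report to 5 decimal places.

0.27848

1: (49−1)·0.63² = 48·0.3969 = 19.0512
2: (97−1)·0.70² = 96·0.49 = 47.04
3: (82−1)·0.24² = 81·0.0576 = 4.6656
4: (47−1)·0.32² = 46·0.1024 = 4.7104
Numerator = 75.4672; denominator = Σ(nₕ−1) = 271.
s²ₚ = 75.4672/271 = 0.2784768... → 0.27848.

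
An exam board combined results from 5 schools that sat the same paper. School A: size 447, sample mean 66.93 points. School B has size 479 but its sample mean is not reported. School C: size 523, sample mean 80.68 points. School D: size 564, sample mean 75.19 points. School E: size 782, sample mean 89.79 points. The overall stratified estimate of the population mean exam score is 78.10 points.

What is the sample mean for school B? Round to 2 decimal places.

N = 447 + 479 + 523 + 564 + 782 = 2795.
Overall total = μ·N = 78.10·2795 = 218289.5.
Subtract the known strata: 447·66.93 + 523·80.68 + 564·75.19 + 782·89.79 = 184736.29.
Remaining total for school B: 218289.5 − 184736.29 = 33553.21.
Divide by its size: 33553.21 / 479 = 70.0485... → 70.05.

70.05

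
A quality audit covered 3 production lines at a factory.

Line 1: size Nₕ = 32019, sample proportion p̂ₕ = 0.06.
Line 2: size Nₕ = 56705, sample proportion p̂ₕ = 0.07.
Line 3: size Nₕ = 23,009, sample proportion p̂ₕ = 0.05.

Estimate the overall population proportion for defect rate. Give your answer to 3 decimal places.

N = 32019 + 56705 + 23009 = 111733.
Overall proportion = Σ (Nₕ/N)·p̂ₕ.
Σ Nₕp̂ₕ = 1921.14 + 3969.35 + 1150.45 = 7040.94.
7040.94 / 111733 = 0.06302... → 0.063.

0.063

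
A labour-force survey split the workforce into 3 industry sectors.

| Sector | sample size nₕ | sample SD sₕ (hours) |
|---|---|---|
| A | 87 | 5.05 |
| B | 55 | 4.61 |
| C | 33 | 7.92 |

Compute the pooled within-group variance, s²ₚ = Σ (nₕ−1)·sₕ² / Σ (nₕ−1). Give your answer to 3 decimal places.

31.093

Degrees of freedom: 86 + 54 + 32 = 172.
Σ(nₕ−1)sₕ² = 86·25.5025 + 54·21.2521 + 32·62.7264 = 5348.0732.
s²ₚ = 5348.0732 / 172 = 31.09345... → 31.093.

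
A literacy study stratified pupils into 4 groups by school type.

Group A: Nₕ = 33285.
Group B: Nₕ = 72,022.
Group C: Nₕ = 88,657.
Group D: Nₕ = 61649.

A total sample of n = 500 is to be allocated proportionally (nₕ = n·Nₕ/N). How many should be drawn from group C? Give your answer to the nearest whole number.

173

N = 33285 + 72022 + 88657 + 61649 = 255613.
n_C = 500·88657/255613 = 173.420... → 173.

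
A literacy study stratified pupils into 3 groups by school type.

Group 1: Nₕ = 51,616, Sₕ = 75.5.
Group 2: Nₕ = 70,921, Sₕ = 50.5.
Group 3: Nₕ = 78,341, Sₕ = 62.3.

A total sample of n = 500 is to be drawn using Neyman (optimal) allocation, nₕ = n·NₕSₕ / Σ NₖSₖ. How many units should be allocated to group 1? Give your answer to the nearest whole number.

Σ NₕSₕ = 51616·75.5 + 70921·50.5 + 78341·62.3 = 12359162.8.
Share for 1: 3897008/12359162.8 = 0.31531.
n_1 = 500 × 0.31531 = 157.657... → 158.

158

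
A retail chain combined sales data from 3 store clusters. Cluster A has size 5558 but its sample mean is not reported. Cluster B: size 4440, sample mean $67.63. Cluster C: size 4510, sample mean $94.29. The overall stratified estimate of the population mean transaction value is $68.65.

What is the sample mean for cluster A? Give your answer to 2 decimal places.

48.66

Σ Nₕx̄ₕ = N·μ, so 5558·x̄_A = 14508·68.65 − (4440·67.63 + 4510·94.29).
= 995974.2 − 725525.1 = 270449.1.
x̄_A = 270449.1 / 5558 = 48.6594... → 48.66.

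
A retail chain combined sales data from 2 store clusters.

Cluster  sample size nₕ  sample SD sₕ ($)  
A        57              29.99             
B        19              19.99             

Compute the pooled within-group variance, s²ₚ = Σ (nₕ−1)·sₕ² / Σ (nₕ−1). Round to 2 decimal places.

Degrees of freedom: 56 + 18 = 74.
Σ(nₕ−1)sₕ² = 56·899.4001 + 18·399.6001 = 57559.2074.
s²ₚ = 57559.2074 / 74 = 777.8271... → 777.83.

777.83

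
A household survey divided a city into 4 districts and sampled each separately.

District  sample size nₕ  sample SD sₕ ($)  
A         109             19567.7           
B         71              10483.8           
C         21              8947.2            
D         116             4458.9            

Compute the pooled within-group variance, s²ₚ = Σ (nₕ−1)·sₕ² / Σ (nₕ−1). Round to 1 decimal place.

169117588.8

Degrees of freedom: 108 + 70 + 20 + 115 = 313.
Σ(nₕ−1)sₕ² = 108·382894883.29 + 70·109910062.44 + 20·80052387.84 + 115·19881789.21 = 52933805282.07.
s²ₚ = 52933805282.07 / 313 = 169117588.761... → 169117588.8.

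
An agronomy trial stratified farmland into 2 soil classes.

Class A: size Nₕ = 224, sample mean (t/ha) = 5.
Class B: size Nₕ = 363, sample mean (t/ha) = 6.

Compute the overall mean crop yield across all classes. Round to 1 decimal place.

5.6

N = 224 + 363 = 587.
Overall mean = Σ (Nₕ/N)·x̄ₕ — weight by population share, not a simple average.
Σ Nₕx̄ₕ = 224·5 + 363·6 = 1120 + 2178 = 3298.
Divide by N: 3298 / 587 = 5.618... → 5.6.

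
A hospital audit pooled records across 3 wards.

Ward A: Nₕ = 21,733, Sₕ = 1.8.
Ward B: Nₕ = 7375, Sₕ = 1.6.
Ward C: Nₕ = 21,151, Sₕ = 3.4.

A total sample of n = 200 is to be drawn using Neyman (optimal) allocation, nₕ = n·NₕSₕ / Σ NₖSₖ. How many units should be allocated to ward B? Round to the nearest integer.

A: NₕSₕ = 21733·1.8 = 39119.4
B: NₕSₕ = 7375·1.6 = 11800
C: NₕSₕ = 21151·3.4 = 71913.4
Σ NₕSₕ = 122832.8.
n_B = 200·11800/122832.8 = 19.213... → 19.

19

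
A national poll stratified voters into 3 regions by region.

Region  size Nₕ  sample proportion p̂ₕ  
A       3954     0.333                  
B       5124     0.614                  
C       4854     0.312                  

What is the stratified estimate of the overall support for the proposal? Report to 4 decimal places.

Wₕ = Nₕ/N with N = 13932: 0.2838, 0.3678, 0.3484.
p̂_st = 0.2838·0.333 + 0.3678·0.614 + 0.3484·0.312 ≈ 0.429031... → 0.4290.

0.4290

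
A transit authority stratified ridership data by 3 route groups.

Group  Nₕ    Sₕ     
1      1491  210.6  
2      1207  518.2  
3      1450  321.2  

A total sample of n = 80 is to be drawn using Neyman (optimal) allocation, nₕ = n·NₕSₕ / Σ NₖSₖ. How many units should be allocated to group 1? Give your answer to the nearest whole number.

18

1: NₕSₕ = 1491·210.6 = 314004.6
2: NₕSₕ = 1207·518.2 = 625467.4
3: NₕSₕ = 1450·321.2 = 465740
Σ NₕSₕ = 1405212.
n_1 = 80·314004.6/1405212 = 17.877... → 18.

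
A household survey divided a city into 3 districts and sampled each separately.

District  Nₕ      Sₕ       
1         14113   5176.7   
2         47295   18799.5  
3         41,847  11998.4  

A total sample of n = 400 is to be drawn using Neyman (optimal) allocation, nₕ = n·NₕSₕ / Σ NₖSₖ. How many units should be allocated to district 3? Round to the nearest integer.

137

1: NₕSₕ = 14113·5176.7 = 73058767.1
2: NₕSₕ = 47295·18799.5 = 889122352.5
3: NₕSₕ = 41847·11998.4 = 502097044.8
Σ NₕSₕ = 1464278164.4.
n_3 = 400·502097044.8/1464278164.4 = 137.159... → 137.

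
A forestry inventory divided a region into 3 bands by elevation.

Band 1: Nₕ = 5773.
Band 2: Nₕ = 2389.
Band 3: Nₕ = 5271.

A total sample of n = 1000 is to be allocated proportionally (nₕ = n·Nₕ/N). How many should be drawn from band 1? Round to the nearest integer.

Share of band 1 = 5773/13433 = 0.42976.
Allocate 1000 × 0.42976 = 429.763... → 430.

430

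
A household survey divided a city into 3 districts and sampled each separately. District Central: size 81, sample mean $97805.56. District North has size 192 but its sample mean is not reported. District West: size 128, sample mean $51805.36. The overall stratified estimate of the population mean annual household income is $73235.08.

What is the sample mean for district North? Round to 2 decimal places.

N = 81 + 192 + 128 = 401.
Overall total = μ·N = 73235.08·401 = 29367267.08.
Subtract the known strata: 81·97805.56 + 128·51805.36 = 14553336.44.
Remaining total for district North: 29367267.08 − 14553336.44 = 14813930.64.
Divide by its size: 14813930.64 / 192 = 77155.8888... → 77155.89.

77155.89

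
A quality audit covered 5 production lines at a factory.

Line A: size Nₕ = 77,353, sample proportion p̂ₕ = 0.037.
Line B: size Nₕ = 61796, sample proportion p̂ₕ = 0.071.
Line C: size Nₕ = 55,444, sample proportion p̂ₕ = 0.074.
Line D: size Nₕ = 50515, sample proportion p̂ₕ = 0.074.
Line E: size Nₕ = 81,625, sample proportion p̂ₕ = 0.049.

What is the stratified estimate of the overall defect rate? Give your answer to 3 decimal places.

N = 77353 + 61796 + 55444 + 50515 + 81625 = 326733.
Overall proportion = Σ (Nₕ/N)·p̂ₕ.
Σ Nₕp̂ₕ = 2862.061 + 4387.516 + 4102.856 + 3738.11 + 3999.625 = 19090.168.
19090.168 / 326733 = 0.05843... → 0.058.

0.058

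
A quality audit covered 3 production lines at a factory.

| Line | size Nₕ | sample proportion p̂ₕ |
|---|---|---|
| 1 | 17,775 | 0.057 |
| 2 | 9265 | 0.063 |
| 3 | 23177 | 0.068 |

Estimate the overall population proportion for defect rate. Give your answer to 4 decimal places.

0.0632

Wₕ = Nₕ/N with N = 50217: 0.3540, 0.1845, 0.4615.
p̂_st = 0.3540·0.057 + 0.1845·0.063 + 0.4615·0.068 ≈ 0.063184... → 0.0632.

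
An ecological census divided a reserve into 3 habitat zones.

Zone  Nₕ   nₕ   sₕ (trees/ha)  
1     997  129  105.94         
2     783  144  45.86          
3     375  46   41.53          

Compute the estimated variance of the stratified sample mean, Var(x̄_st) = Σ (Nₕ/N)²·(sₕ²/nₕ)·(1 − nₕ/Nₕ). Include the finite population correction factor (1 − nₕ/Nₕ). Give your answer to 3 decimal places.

18.782

N = 2155. Term for each stratum: Wₕ²sₕ²/nₕ·(1−nₕ/Nₕ).
Var(x̄_st) = 16.212521 + 1.573525 + 0.996090 = 18.782137 → 18.782.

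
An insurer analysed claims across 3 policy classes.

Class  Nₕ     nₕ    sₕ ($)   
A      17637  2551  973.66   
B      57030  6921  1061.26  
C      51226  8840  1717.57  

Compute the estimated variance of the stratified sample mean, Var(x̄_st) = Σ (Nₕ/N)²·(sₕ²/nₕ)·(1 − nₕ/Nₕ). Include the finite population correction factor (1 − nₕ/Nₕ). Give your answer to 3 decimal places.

N = 125893; Wₕ = Nₕ/N.
class A: (17637/125893)²·973.66²/2551·(1 − 2551/17637) = 6.238783
class B: (57030/125893)²·1061.26²/6921·(1 − 6921/57030) = 29.342066
class C: (51226/125893)²·1717.57²/8840·(1 − 8840/51226) = 45.717907
Sum = 81.298755 → 81.299.

81.299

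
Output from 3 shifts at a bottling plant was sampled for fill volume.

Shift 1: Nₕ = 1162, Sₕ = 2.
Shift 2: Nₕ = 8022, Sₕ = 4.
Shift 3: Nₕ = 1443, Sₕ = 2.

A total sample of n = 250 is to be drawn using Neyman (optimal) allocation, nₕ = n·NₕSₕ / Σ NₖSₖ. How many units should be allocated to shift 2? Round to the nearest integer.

215

Σ NₕSₕ = 1162·2 + 8022·4 + 1443·2 = 37298.
Share for 2: 32088/37298 = 0.86031.
n_2 = 250 × 0.86031 = 215.079... → 215.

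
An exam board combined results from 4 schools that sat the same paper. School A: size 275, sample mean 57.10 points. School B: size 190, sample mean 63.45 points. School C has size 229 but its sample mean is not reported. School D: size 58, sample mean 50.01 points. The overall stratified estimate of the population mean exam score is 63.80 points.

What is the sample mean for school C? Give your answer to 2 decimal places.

N = 275 + 190 + 229 + 58 = 752.
Overall total = μ·N = 63.80·752 = 47977.6.
Subtract the known strata: 275·57.10 + 190·63.45 + 58·50.01 = 30658.58.
Remaining total for school C: 47977.6 − 30658.58 = 17319.02.
Divide by its size: 17319.02 / 229 = 75.6289... → 75.63.

75.63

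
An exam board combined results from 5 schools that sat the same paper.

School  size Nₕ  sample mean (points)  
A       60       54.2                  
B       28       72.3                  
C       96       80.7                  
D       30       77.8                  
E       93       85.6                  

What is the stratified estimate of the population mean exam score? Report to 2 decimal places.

75.96

x̄_st = (Σ Nₕx̄ₕ) / (Σ Nₕ) = (60·54.2 + 28·72.3 + 96·80.7 + 30·77.8 + 93·85.6) / 307
= 23318.4 / 307 = 75.9557... → 75.96.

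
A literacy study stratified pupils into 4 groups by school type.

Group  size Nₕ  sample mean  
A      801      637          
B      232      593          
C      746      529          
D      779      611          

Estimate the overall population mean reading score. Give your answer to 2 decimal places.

593.59

x̄_st = (Σ Nₕx̄ₕ) / (Σ Nₕ) = (801·637 + 232·593 + 746·529 + 779·611) / 2558
= 1518416 / 2558 = 593.5950... → 593.59.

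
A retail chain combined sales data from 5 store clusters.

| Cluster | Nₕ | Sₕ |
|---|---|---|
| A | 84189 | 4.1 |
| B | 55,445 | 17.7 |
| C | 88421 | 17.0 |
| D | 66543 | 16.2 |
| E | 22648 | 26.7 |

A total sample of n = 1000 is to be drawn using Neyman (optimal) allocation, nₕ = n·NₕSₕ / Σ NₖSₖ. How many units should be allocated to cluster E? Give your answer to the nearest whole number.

134

Σ NₕSₕ = 84189·4.1 + 55445·17.7 + 88421·17.0 + 66543·16.2 + 22648·26.7 = 4512406.6.
Share for E: 604701.6/4512406.6 = 0.13401.
n_E = 1000 × 0.13401 = 134.009... → 134.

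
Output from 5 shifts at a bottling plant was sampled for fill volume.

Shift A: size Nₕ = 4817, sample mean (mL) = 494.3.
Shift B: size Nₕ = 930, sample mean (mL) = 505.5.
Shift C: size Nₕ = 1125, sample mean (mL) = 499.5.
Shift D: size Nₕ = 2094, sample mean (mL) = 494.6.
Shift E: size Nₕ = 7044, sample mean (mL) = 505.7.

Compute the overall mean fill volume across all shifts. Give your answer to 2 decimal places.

N = 16010; weights Wₕ = Nₕ/N = (0.3009, 0.0581, 0.0703, 0.1308, 0.4400).
x̄_st = Σ Wₕ·x̄ₕ = 0.3009·494.3 + 0.0581·505.5 + 0.0703·499.5 + 0.1308·494.6 + 0.4400·505.7 ≈ 500.3709...
→ 500.37.

500.37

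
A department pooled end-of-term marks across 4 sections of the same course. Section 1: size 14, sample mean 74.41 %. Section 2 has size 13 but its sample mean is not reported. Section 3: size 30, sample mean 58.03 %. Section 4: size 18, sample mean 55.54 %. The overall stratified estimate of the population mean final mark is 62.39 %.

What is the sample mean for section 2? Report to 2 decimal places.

N = 14 + 13 + 30 + 18 = 75.
Overall total = μ·N = 62.39·75 = 4679.25.
Subtract the known strata: 14·74.41 + 30·58.03 + 18·55.54 = 3782.36.
Remaining total for section 2: 4679.25 − 3782.36 = 896.89.
Divide by its size: 896.89 / 13 = 68.9915... → 68.99.

68.99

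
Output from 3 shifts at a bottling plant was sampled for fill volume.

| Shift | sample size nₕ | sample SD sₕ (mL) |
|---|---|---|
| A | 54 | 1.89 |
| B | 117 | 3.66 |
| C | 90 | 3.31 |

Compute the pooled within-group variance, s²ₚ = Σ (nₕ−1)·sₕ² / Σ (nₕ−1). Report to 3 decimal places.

A: (54−1)·1.89² = 53·3.5721 = 189.3213
B: (117−1)·3.66² = 116·13.3956 = 1553.8896
C: (90−1)·3.31² = 89·10.9561 = 975.0929
Numerator = 2718.3038; denominator = Σ(nₕ−1) = 258.
s²ₚ = 2718.3038/258 = 10.53606... → 10.536.

10.536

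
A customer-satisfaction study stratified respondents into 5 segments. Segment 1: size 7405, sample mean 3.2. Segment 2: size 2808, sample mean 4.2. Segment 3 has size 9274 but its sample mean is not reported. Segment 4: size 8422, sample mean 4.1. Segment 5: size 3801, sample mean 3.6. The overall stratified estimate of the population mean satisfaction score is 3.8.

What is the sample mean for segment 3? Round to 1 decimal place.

Σ Nₕx̄ₕ = N·μ, so 9274·x̄_3 = 31710·3.8 − (7405·3.2 + 2808·4.2 + 8422·4.1 + 3801·3.6).
= 120498 − 83703.4 = 36794.6.
x̄_3 = 36794.6 / 9274 = 3.968... → 4.0.

4.0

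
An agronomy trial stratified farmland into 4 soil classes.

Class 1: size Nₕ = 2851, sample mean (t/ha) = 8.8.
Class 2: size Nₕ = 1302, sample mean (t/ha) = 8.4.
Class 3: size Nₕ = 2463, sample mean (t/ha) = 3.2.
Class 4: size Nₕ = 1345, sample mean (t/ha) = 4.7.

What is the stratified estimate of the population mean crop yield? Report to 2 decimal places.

x̄_st = (Σ Nₕx̄ₕ) / (Σ Nₕ) = (2851·8.8 + 1302·8.4 + 2463·3.2 + 1345·4.7) / 7961
= 50228.7 / 7961 = 6.3093... → 6.31.

6.31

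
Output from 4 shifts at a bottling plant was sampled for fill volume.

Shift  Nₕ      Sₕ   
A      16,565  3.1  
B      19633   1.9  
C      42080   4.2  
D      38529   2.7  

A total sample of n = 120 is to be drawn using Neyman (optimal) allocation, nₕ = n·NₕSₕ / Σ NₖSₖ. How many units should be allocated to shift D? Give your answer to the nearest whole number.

34

Σ NₕSₕ = 16565·3.1 + 19633·1.9 + 42080·4.2 + 38529·2.7 = 369418.5.
Share for D: 104028.3/369418.5 = 0.28160.
n_D = 120 × 0.28160 = 33.792... → 34.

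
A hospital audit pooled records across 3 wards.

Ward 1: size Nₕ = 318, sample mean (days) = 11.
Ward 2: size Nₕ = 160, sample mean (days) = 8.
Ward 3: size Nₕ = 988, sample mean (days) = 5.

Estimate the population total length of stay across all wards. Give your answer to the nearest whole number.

9718

1: 318·11 = 3498
2: 160·8 = 1280
3: 988·5 = 4940
τ̂ = Σ Nₕx̄ₕ = 9718.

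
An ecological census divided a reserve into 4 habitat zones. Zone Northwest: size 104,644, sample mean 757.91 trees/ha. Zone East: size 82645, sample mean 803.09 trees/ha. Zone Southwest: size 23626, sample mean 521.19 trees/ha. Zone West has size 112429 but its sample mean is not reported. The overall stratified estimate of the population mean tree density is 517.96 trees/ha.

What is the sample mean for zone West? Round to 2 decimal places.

Σ Nₕx̄ₕ = N·μ, so 112429·x̄_West = 323344·517.96 − (104644·757.91 + 82645·803.09 + 23626·521.19).
= 167479258.24 − 157995742.03 = 9483516.21.
x̄_West = 9483516.21 / 112429 = 84.3512... → 84.35.

84.35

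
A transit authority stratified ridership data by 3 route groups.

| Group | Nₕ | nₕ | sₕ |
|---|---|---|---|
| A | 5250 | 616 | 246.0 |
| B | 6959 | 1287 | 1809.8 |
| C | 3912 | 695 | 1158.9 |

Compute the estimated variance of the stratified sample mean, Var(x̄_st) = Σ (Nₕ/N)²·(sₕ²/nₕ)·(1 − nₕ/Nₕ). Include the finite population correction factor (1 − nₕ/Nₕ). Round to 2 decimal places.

N = 16121; Wₕ = Nₕ/N.
group A: (5250/16121)²·246.0²/616·(1 − 616/5250) = 9.19646
group B: (6959/16121)²·1809.8²/1287·(1 − 1287/6959) = 386.52868
group C: (3912/16121)²·1158.9²/695·(1 − 695/3912) = 93.57785
Sum = 489.30300 → 489.30.

489.30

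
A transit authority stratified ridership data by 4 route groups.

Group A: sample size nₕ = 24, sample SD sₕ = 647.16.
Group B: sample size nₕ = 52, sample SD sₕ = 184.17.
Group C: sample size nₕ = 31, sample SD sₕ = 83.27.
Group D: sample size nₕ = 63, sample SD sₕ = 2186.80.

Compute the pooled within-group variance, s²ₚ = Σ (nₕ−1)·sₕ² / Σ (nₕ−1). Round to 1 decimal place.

A: (24−1)·647.16² = 23·418816.0656 = 9632769.5088
B: (52−1)·184.17² = 51·33918.5889 = 1729848.0339
C: (31−1)·83.27² = 30·6933.8929 = 208016.787
D: (63−1)·2186.80² = 62·4782094.24 = 296489842.88
Numerator = 308060477.2097; denominator = Σ(nₕ−1) = 166.
s²ₚ = 308060477.2097/166 = 1855786.007... → 1855786.0.

1855786.0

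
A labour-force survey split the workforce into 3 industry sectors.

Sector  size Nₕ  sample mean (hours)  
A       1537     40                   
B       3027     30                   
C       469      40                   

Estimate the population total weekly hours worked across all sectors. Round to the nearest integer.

A: 1537·40 = 61480
B: 3027·30 = 90810
C: 469·40 = 18760
τ̂ = Σ Nₕx̄ₕ = 171050.

171050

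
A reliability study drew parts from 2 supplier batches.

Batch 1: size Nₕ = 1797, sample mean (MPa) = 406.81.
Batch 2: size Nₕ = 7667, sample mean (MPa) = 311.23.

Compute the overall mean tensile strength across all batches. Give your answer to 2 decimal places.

N = 9464; weights Wₕ = Nₕ/N = (0.1899, 0.8101).
x̄_st = Σ Wₕ·x̄ₕ = 0.1899·406.81 + 0.8101·311.23 ≈ 329.3785...
→ 329.38.

329.38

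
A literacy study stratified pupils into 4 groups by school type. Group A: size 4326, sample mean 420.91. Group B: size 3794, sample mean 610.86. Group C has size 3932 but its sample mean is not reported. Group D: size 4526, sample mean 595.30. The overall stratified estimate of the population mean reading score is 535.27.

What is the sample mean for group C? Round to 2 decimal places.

Σ Nₕx̄ₕ = N·μ, so 3932·x̄_C = 16578·535.27 − (4326·420.91 + 3794·610.86 + 4526·595.30).
= 8873706.06 − 6832787.3 = 2040918.76.
x̄_C = 2040918.76 / 3932 = 519.0536... → 519.05.

519.05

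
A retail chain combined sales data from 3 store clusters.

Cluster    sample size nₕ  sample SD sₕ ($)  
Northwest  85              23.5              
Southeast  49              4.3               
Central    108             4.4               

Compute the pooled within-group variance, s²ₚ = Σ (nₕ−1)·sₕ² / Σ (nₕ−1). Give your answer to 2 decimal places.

206.48

Northwest: (85−1)·23.5² = 84·552.25 = 46389
Southeast: (49−1)·4.3² = 48·18.49 = 887.52
Central: (108−1)·4.4² = 107·19.36 = 2071.52
Numerator = 49348.04; denominator = Σ(nₕ−1) = 239.
s²ₚ = 49348.04/239 = 206.4772... → 206.48.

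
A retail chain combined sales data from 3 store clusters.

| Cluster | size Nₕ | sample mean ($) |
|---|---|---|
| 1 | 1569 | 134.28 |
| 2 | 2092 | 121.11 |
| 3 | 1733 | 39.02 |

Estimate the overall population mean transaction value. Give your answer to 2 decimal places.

N = 5394; weights Wₕ = Nₕ/N = (0.2909, 0.3878, 0.3213).
x̄_st = Σ Wₕ·x̄ₕ = 0.2909·134.28 + 0.3878·121.11 + 0.3213·39.02 ≈ 98.5668...
→ 98.57.

98.57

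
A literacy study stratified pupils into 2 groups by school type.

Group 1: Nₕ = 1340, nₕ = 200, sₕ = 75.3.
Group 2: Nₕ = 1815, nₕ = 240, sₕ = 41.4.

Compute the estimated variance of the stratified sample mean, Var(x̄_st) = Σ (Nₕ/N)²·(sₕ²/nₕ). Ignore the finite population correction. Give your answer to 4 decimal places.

N = 3155; Wₕ = Nₕ/N.
group 1: (1340/3155)²·75.3²/200 = 5.1141190
group 2: (1815/3155)²·41.4²/240 = 2.3634367
Sum = 7.4775556 → 7.4776.

7.4776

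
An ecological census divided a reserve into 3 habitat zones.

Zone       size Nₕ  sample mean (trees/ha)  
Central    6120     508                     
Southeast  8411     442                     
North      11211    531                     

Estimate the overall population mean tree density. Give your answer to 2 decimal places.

496.45

N = 6120 + 8411 + 11211 = 25742.
Weight each subgroup mean by Nₕ/N and sum.
Σ Nₕx̄ₕ = 6120·508 + 8411·442 + 11211·531 = 3108960 + 3717662 + 5953041 = 12779663.
Divide by N: 12779663 / 25742 = 496.4518... → 496.45.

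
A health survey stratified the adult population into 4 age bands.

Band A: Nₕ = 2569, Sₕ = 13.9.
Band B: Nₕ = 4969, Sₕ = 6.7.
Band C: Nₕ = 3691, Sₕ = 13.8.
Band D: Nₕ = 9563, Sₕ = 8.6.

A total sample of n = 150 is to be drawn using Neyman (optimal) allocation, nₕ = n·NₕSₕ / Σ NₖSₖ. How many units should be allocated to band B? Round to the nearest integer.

Σ NₕSₕ = 2569·13.9 + 4969·6.7 + 3691·13.8 + 9563·8.6 = 202179.
Share for B: 33292.3/202179 = 0.16467.
n_B = 150 × 0.16467 = 24.700... → 25.

25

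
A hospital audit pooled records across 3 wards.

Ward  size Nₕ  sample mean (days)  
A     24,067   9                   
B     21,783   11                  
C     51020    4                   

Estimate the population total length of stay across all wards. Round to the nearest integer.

Estimate total by summing Nₕ·x̄ₕ over strata.
24067·9 + 21783·11 + 51020·4 = 216603 + 239613 + 204080 = 660296.

660296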